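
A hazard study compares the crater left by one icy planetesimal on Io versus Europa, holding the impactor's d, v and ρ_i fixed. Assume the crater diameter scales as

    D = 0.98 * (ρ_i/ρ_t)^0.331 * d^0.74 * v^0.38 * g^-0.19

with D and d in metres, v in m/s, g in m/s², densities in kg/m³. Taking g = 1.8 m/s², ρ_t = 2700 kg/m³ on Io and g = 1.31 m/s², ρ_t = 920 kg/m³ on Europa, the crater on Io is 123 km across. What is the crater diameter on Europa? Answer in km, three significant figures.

D ≈ 187 km

The impactor-only factors (d, v, ρ_i) cancel in the ratio, leaving D_Europa/D_Io = (g_Europa/g_Io)^-0.19 · (ρ_t,Io/ρ_t,Europa)^0.331.
(1.31/1.8)^-0.19 = 0.7278^-0.19 = 1.062
(2700/920)^0.331 = 2.935^0.331 = 1.428
Ratio = 1.062 × 1.428 = 1.517
D_Europa = 1.517 × 123 km = 187 km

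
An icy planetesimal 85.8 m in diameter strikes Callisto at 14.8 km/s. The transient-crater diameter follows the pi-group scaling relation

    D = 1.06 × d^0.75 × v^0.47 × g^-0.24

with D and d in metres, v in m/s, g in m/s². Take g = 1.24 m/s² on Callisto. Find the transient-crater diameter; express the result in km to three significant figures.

D ≈ 2.59 km

In SI units: v = 14800 m/s.
d^0.75 = 85.8^0.75 = 28.19
v^0.47 = 14800^0.47 = 91.21
g^-0.24 = 1.24^-0.24 = 0.9497
D = 1.06 × 28.19 × 91.21 × 0.9497 = 2588 m
   = 2.588 km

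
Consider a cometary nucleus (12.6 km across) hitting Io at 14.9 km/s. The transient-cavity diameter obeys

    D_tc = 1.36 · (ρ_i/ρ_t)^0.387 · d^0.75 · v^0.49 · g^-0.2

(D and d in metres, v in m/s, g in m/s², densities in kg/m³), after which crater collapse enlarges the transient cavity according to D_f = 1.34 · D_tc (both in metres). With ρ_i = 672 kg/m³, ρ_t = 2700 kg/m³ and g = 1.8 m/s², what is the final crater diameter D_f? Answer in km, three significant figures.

In SI: d = 12600 m, v = 14900 m/s.
(ρ_i/ρ_t)^0.387 = (672/2700)^0.387 = 0.5838
d^0.75 = 12600^0.75 = 1189
v^0.49 = 14900^0.49 = 110.9
g^-0.2 = 1.8^-0.2 = 0.8891
D_tc = 1.36 × 0.5838 × 1189 × 110.9 × 0.8891 = 93080 m
D_f = 1.34 × 93080 = 1.247 × 10^5 m
     = 124.7 km

D_f ≈ 125 km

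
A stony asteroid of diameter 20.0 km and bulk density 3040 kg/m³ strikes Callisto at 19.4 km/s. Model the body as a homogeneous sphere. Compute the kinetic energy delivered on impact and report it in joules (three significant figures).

d = 20000 m; v = 19400 m/s.
Mass m = (π/6) ρ d³ = (π/6) × 3040 × (20000)³ = 1.273 × 10^16 kg
E = ½ m v² = 0.5 × 1.273 × 10^16 × (19400)² = 2.396 × 10^24 J

E ≈ 2.40 × 10^24 J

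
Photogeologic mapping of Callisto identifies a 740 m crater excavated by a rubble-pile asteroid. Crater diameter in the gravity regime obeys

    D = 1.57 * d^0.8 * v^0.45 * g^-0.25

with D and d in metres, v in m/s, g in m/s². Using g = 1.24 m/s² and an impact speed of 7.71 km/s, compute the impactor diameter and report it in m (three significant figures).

Rearranging for d: d = [D / (1.57 · 7710^0.45 · 1.24^-0.25)]^(1/0.8).
7710^0.45 = 56.13
1.24^-0.25 = 0.9476
Denominator = 1.57 × 56.13 × 0.9476 = 83.51
D / 83.51 = 740 / 83.51 = 8.861
d = 8.861^(1/0.8) = 8.861^1.25 = 15.29 m

d ≈ 15.3 m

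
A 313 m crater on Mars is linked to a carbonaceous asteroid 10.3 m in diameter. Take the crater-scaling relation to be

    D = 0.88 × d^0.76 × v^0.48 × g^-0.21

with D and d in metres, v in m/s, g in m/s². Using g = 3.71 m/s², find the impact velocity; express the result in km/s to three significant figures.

v ≈ 9.12 km/s

Rearranging for v: v = [D / (0.88 · 10.3^0.76 · 3.71^-0.21)]^(1/0.48).
10.3^0.76 = 5.885
3.71^-0.21 = 0.7593
Denominator = 0.88 × 5.885 × 0.7593 = 3.932
D / 3.932 = 313 / 3.932 = 79.60
v = 79.60^(1/0.48) = 79.60^2.0833 = 9124 m/s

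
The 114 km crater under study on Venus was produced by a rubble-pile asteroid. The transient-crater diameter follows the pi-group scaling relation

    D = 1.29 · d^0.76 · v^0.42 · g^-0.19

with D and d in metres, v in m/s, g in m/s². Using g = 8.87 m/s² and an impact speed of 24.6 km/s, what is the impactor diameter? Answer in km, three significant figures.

Rearranging for d: d = [D / (1.29 · 24600^0.42 · 8.87^-0.19)]^(1/0.76).
D = 114000 m.
24600^0.42 = 69.85
8.87^-0.19 = 0.6605
Denominator = 1.29 × 69.85 × 0.6605 = 59.52
D / 59.52 = 114000 / 59.52 = 1915
d = 1915^(1/0.76) = 1915^1.3158 = 20829 m

d ≈ 20.8 km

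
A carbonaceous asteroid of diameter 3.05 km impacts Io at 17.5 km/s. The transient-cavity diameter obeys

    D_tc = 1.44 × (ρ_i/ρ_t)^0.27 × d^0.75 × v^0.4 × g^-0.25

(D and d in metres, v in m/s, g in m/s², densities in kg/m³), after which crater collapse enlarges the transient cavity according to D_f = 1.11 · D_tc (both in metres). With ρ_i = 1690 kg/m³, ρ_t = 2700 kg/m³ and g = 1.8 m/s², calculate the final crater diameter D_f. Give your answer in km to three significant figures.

In SI: d = 3050 m, v = 17500 m/s.
(ρ_i/ρ_t)^0.27 = (1690/2700)^0.27 = 0.8812
d^0.75 = 3050^0.75 = 410.4
v^0.4 = 17500^0.4 = 49.80
g^-0.25 = 1.8^-0.25 = 0.8633
D_tc = 1.44 × 0.8812 × 410.4 × 49.80 × 0.8633 = 22390 m
D_f = 1.11 × 22390 = 24853 m
     = 24.85 km

D_f ≈ 24.9 km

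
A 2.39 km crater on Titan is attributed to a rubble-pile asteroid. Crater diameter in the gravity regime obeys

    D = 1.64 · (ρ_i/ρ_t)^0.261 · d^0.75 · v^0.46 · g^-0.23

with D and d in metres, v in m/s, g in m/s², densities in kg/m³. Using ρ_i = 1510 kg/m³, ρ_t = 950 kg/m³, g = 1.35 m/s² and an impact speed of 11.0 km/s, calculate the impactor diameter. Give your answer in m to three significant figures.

Rearranging for d: d = [D / (1.64 · (1510/950)^0.261 · 11000^0.46 · 1.35^-0.23)]^(1/0.75).
D = 2390 m.
(1510/950)^0.261 = 1.129
11000^0.46 = 72.28
1.35^-0.23 = 0.9333
Denominator = 1.64 × 1.129 × 72.28 × 0.9333 = 124.9
D / 124.9 = 2390 / 124.9 = 19.14
d = 19.14^(1/0.75) = 19.14^1.3333 = 51.19 m

d ≈ 51.2 m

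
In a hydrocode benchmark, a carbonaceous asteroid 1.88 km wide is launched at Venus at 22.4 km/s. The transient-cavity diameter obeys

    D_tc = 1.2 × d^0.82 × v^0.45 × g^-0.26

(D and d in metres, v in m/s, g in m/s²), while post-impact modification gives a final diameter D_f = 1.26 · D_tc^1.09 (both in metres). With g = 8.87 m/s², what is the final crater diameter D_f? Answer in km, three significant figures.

D_f ≈ 95.1 km

In SI: d = 1880 m, v = 22400 m/s.
d^0.82 = 1880^0.82 = 484.0
v^0.45 = 22400^0.45 = 90.70
g^-0.26 = 8.87^-0.26 = 0.5669
D_tc = 1.2 × 484.0 × 90.70 × 0.5669 = 29860 m
D_f = 1.26 × (29860)^1.09 = 95108 m
     = 95.11 km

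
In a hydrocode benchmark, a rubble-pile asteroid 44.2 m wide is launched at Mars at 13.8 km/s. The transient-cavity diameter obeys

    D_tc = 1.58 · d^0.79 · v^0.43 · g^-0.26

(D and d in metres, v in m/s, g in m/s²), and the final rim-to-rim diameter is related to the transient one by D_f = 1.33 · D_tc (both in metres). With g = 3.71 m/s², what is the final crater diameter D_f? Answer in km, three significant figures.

D_f ≈ 1.80 km

v = 13800 m/s.
d^0.79 = 44.2^0.79 = 19.95
v^0.43 = 13800^0.43 = 60.28
g^-0.26 = 3.71^-0.26 = 0.7112
D_tc = 1.58 × 19.95 × 60.28 × 0.7112 = 1351 m
D_f = 1.33 × 1351 = 1797 m
     = 1.797 km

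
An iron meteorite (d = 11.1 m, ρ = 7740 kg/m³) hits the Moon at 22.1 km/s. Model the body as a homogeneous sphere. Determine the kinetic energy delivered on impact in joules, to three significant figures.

E ≈ 1.35 × 10^15 J

v = 22100 m/s.
Mass m = (π/6) ρ d³ = (π/6) × 7740 × (11.1)³ = 5.543 × 10^6 kg
E = ½ m v² = 0.5 × 5.543 × 10^6 × (22100)² = 1.354 × 10^15 J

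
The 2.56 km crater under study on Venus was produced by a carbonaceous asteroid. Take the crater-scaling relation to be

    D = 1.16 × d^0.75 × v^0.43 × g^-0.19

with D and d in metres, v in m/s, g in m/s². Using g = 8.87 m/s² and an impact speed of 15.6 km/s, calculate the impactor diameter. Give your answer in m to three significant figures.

Rearranging for d: d = [D / (1.16 · 15600^0.43 · 8.87^-0.19)]^(1/0.75).
D = 2560 m.
15600^0.43 = 63.54
8.87^-0.19 = 0.6605
Denominator = 1.16 × 63.54 × 0.6605 = 48.68
D / 48.68 = 2560 / 48.68 = 52.59
d = 52.59^(1/0.75) = 52.59^1.3333 = 197.0 m

d ≈ 197 m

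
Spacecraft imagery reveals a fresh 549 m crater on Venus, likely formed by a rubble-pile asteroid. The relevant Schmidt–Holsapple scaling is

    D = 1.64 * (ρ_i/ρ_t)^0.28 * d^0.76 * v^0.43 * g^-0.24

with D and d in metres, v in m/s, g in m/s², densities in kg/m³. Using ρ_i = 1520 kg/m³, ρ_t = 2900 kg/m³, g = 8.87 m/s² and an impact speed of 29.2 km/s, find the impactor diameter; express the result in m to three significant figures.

d ≈ 15.8 m

Rearranging for d: d = [D / (1.64 · (1520/2900)^0.28 · 29200^0.43 · 8.87^-0.24)]^(1/0.76).
(1520/2900)^0.28 = 0.8345
29200^0.43 = 83.20
8.87^-0.24 = 0.5922
Denominator = 1.64 × 0.8345 × 83.20 × 0.5922 = 67.43
D / 67.43 = 549 / 67.43 = 8.142
d = 8.142^(1/0.76) = 8.142^1.3158 = 15.79 m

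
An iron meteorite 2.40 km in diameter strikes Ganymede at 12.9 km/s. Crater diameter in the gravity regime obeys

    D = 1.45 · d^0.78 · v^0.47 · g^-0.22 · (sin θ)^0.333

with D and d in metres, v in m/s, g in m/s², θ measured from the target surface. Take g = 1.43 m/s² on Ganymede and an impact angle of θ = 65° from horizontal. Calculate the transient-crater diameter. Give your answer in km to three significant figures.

D ≈ 48.0 km

In SI units: d = 2400 m, v = 12900 m/s.
d^0.78 = 2400^0.78 = 433.1
v^0.47 = 12900^0.47 = 85.50
g^-0.22 = 1.43^-0.22 = 0.9243
(sin 65°)^0.333 = 0.9063^0.333 = 0.9678
D = 1.45 × 433.1 × 85.50 × 0.9243 × 0.9678 = 48031 m
   = 48.03 km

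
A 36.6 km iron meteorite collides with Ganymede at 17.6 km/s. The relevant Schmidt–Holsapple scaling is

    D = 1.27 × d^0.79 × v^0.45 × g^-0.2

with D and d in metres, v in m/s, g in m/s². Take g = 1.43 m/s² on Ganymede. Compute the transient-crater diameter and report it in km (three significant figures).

D ≈ 388 km

In SI units: d = 36600 m, v = 17600 m/s.
d^0.79 = 36600^0.79 = 4029
v^0.45 = 17600^0.45 = 81.37
g^-0.2 = 1.43^-0.2 = 0.9310
D = 1.27 × 4029 × 81.37 × 0.9310 = 3.876 × 10^5 m
   = 387.6 km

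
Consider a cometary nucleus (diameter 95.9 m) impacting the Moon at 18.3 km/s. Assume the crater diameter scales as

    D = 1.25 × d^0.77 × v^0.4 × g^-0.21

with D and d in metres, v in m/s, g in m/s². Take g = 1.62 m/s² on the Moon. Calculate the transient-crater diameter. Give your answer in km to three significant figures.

D ≈ 1.92 km

In SI units: v = 18300 m/s.
d^0.77 = 95.9^0.77 = 33.57
v^0.4 = 18300^0.4 = 50.70
g^-0.21 = 1.62^-0.21 = 0.9037
D = 1.25 × 33.57 × 50.70 × 0.9037 = 1923 m
   = 1.923 km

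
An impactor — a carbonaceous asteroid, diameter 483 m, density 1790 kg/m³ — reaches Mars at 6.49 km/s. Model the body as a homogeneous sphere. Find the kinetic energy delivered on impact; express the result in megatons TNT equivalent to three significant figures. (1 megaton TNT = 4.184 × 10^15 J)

v = 6490 m/s.
Mass m = (π/6) ρ d³ = (π/6) × 1790 × (483)³ = 1.056 × 10^11 kg
E = ½ m v² = 0.5 × 1.056 × 10^11 × (6490)² = 2.224 × 10^18 J
   = 2.224 × 10^18 / 4.184×10^15 = 531.5 Mt

E ≈ 532 Mt TNT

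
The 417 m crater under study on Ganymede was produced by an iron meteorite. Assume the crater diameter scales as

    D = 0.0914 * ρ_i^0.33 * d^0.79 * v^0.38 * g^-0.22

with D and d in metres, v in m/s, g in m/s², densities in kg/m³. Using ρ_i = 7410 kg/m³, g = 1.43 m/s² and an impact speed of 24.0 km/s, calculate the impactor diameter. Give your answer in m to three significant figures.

Rearranging for d: d = [D / (0.0914 · 7410^0.33 · 24000^0.38 · 1.43^-0.22)]^(1/0.79).
7410^0.33 = 18.93
24000^0.38 = 46.18
1.43^-0.22 = 0.9243
Denominator = 0.0914 × 18.93 × 46.18 × 0.9243 = 73.85
D / 73.85 = 417 / 73.85 = 5.647
d = 5.647^(1/0.79) = 5.647^1.2658 = 8.946 m

d ≈ 8.95 m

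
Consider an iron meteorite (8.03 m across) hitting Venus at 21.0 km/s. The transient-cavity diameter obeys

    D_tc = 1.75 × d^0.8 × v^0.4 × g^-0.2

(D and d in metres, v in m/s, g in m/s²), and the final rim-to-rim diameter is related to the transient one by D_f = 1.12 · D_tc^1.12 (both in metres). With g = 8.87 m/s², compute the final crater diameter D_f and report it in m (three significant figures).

v = 21000 m/s.
d^0.8 = 8.03^0.8 = 5.294
v^0.4 = 21000^0.4 = 53.57
g^-0.2 = 8.87^-0.2 = 0.6463
D_tc = 1.75 × 5.294 × 53.57 × 0.6463 = 320.8 m
D_f = 1.12 × (320.8)^1.12 = 718.1 m

D_f ≈ 718 m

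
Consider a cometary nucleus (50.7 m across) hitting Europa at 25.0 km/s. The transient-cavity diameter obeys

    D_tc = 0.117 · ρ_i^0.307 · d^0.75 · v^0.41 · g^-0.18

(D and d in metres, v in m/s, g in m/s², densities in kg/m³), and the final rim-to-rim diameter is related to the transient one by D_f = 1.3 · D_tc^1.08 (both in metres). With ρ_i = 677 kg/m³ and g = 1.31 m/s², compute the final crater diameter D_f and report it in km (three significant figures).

v = 25000 m/s.
ρ_i^0.307 = 677^0.307 = 7.396
d^0.75 = 50.7^0.75 = 19.00
v^0.41 = 25000^0.41 = 63.56
g^-0.18 = 1.31^-0.18 = 0.9526
D_tc = 0.117 × 7.396 × 19.00 × 63.56 × 0.9526 = 995.5 m
D_f = 1.3 × (995.5)^1.08 = 2248 m
     = 2.248 km

D_f ≈ 2.25 km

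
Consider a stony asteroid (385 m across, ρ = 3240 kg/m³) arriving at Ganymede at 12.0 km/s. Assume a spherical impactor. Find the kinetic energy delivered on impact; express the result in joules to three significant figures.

v = 12000 m/s.
Mass m = (π/6) ρ d³ = (π/6) × 3240 × (385)³ = 9.681 × 10^10 kg
E = ½ m v² = 0.5 × 9.681 × 10^10 × (12000)² = 6.970 × 10^18 J

E ≈ 6.97 × 10^18 J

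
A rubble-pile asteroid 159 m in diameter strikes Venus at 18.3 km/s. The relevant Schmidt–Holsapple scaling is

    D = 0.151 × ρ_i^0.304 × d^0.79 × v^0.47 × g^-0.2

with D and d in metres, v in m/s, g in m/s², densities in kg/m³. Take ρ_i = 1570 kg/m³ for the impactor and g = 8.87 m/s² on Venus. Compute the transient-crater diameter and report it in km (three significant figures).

D ≈ 5.05 km

In SI units: v = 18300 m/s.
ρ_i^0.304 = 1570^0.304 = 9.366
d^0.79 = 159^0.79 = 54.84
v^0.47 = 18300^0.47 = 100.8
g^-0.2 = 8.87^-0.2 = 0.6463
D = 0.151 × 9.366 × 54.84 × 100.8 × 0.6463 = 5053 m
   = 5.053 km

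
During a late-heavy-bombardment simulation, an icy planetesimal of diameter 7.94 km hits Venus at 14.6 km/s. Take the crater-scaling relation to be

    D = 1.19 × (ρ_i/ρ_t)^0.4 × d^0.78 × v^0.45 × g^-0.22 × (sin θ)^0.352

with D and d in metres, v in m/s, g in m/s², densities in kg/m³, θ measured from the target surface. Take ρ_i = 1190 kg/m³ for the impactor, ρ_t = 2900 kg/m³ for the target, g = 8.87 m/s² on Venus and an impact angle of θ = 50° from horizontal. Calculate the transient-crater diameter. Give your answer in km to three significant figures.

In SI units: d = 7940 m, v = 14600 m/s.
(ρ_i/ρ_t)^0.4 = (1190/2900)^0.4 = 0.7003
d^0.78 = 7940^0.78 = 1101
v^0.45 = 14600^0.45 = 74.81
g^-0.22 = 8.87^-0.22 = 0.6187
(sin 50°)^0.352 = 0.7660^0.352 = 0.9104
D = 1.19 × 0.7003 × 1101 × 74.81 × 0.6187 × 0.9104 = 38663 m
   = 38.66 km

D ≈ 38.7 km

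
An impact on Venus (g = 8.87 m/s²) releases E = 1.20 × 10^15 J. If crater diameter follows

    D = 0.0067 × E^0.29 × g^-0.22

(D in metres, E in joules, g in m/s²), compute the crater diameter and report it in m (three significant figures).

D ≈ 97.8 m

E^0.29 = (1.20 × 10^15)^0.29 = 2.360 × 10^4
g^-0.22 = 8.87^-0.22 = 0.6187
D = 0.0067 × 2.360 × 10^4 × 0.6187 = 97.83 m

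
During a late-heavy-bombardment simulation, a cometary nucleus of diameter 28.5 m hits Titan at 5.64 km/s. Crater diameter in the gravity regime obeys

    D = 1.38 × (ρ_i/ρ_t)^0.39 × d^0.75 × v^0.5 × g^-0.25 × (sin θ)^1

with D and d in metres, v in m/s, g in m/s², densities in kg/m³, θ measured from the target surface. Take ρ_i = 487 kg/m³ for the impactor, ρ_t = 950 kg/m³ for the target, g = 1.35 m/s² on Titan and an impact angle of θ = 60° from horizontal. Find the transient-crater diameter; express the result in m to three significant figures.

D ≈ 791 m

In SI units: v = 5640 m/s.
(ρ_i/ρ_t)^0.39 = (487/950)^0.39 = 0.7706
d^0.75 = 28.5^0.75 = 12.33
v^0.5 = 5640^0.5 = 75.10
g^-0.25 = 1.35^-0.25 = 0.9277
(sin 60°)^1 = 0.8660^1 = 0.8660
D = 1.38 × 0.7706 × 12.33 × 75.10 × 0.9277 × 0.8660 = 791.1 m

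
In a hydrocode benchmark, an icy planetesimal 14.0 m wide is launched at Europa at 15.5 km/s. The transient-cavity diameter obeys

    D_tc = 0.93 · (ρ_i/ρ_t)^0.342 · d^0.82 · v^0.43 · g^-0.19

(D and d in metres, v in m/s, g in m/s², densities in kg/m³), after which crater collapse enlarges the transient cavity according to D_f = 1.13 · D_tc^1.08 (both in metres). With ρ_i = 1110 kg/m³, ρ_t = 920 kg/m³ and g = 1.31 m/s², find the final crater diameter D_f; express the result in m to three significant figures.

v = 15500 m/s.
(ρ_i/ρ_t)^0.342 = (1110/920)^0.342 = 1.066
d^0.82 = 14^0.82 = 8.706
v^0.43 = 15500^0.43 = 63.36
g^-0.19 = 1.31^-0.19 = 0.9500
D_tc = 0.93 × 1.066 × 8.706 × 63.36 × 0.9500 = 519.5 m
D_f = 1.13 × (519.5)^1.08 = 968.1 m

D_f ≈ 968 m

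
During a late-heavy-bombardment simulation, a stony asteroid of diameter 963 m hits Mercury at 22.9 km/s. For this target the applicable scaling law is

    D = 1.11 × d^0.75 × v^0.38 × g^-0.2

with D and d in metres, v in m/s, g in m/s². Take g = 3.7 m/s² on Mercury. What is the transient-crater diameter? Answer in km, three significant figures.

D ≈ 6.70 km

In SI units: v = 22900 m/s.
d^0.75 = 963^0.75 = 172.9
v^0.38 = 22900^0.38 = 45.37
g^-0.2 = 3.7^-0.2 = 0.7698
D = 1.11 × 172.9 × 45.37 × 0.7698 = 6703 m
   = 6.703 km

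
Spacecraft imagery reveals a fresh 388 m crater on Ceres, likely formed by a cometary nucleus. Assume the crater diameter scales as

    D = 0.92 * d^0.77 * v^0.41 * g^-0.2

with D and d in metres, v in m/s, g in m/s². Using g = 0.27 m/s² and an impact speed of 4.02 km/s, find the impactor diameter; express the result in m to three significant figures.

d ≈ 22.0 m

Rearranging for d: d = [D / (0.92 · 4020^0.41 · 0.27^-0.2)]^(1/0.77).
4020^0.41 = 30.04
0.27^-0.2 = 1.299
Denominator = 0.92 × 30.04 × 1.299 = 35.90
D / 35.90 = 388 / 35.90 = 10.81
d = 10.81^(1/0.77) = 10.81^1.2987 = 22.01 m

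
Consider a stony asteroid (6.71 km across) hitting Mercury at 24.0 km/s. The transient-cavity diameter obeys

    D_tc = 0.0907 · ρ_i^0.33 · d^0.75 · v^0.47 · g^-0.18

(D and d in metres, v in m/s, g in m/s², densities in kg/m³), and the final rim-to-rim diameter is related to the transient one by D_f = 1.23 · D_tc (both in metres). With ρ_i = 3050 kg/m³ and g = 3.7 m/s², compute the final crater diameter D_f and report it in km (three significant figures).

In SI: d = 6710 m, v = 24000 m/s.
ρ_i^0.33 = 3050^0.33 = 14.12
d^0.75 = 6710^0.75 = 741.4
v^0.47 = 24000^0.47 = 114.5
g^-0.18 = 3.7^-0.18 = 0.7902
D_tc = 0.0907 × 14.12 × 741.4 × 114.5 × 0.7902 = 85910 m
D_f = 1.23 × 85910 = 1.057 × 10^5 m
     = 105.7 km

D_f ≈ 106 km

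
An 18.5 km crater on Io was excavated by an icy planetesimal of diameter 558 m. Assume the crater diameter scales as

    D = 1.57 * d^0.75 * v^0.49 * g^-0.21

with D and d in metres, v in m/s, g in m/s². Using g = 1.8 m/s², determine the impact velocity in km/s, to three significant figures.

v ≈ 16.4 km/s

Rearranging for v: v = [D / (1.57 · 558^0.75 · 1.8^-0.21)]^(1/0.49).
D = 18500 m.
558^0.75 = 114.8
1.8^-0.21 = 0.8839
Denominator = 1.57 × 114.8 × 0.8839 = 159.3
D / 159.3 = 18500 / 159.3 = 116.1
v = 116.1^(1/0.49) = 116.1^2.0408 = 16365 m/s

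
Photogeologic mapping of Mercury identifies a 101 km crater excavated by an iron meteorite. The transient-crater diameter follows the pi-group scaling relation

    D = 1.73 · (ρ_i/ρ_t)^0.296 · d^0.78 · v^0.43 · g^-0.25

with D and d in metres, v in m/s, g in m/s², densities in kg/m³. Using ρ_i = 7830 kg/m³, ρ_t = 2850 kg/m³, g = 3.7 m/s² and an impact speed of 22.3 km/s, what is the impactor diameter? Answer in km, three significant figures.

Rearranging for d: d = [D / (1.73 · (7830/2850)^0.296 · 22300^0.43 · 3.7^-0.25)]^(1/0.78).
D = 101000 m.
(7830/2850)^0.296 = 1.349
22300^0.43 = 74.09
3.7^-0.25 = 0.7210
Denominator = 1.73 × 1.349 × 74.09 × 0.7210 = 124.7
D / 124.7 = 101000 / 124.7 = 809.9
d = 809.9^(1/0.78) = 809.9^1.2821 = 5357 m

d ≈ 5.36 km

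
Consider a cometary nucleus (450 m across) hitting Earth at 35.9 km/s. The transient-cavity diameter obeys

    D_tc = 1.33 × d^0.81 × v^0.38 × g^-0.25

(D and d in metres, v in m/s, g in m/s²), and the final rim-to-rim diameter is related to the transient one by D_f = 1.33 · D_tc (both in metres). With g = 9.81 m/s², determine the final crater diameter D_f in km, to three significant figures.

v = 35900 m/s.
d^0.81 = 450^0.81 = 141.0
v^0.38 = 35900^0.38 = 53.82
g^-0.25 = 9.81^-0.25 = 0.5650
D_tc = 1.33 × 141.0 × 53.82 × 0.5650 = 5702 m
D_f = 1.33 × 5702 = 7584 m
     = 7.584 km

D_f ≈ 7.58 km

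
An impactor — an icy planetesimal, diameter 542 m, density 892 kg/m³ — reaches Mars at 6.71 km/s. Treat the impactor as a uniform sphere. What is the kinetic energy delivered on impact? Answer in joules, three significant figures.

E ≈ 1.67 × 10^18 J

v = 6710 m/s.
Mass m = (π/6) ρ d³ = (π/6) × 892 × (542)³ = 7.436 × 10^10 kg
E = ½ m v² = 0.5 × 7.436 × 10^10 × (6710)² = 1.674 × 10^18 J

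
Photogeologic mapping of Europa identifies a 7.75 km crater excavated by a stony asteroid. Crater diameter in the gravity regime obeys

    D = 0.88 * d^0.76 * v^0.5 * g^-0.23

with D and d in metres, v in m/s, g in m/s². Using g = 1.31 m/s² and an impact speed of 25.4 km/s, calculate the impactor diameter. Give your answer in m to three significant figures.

Rearranging for d: d = [D / (0.88 · 25400^0.5 · 1.31^-0.23)]^(1/0.76).
D = 7750 m.
25400^0.5 = 159.4
1.31^-0.23 = 0.9398
Denominator = 0.88 × 159.4 × 0.9398 = 131.8
D / 131.8 = 7750 / 131.8 = 58.80
d = 58.80^(1/0.76) = 58.80^1.3158 = 212.9 m

d ≈ 213 m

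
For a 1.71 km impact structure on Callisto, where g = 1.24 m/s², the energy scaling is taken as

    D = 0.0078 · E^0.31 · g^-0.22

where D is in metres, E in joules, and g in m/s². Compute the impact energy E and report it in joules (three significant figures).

Rearranging: E = [D / (0.0078 · g^-0.22)]^(1/0.31).
D = 1710 m.
g^-0.22 = 1.24^-0.22 = 0.9538
D / (0.0078 × 0.9538) = 1710 / (7.440 × 10^-3) = 2.298 × 10^5
E = (2.298 × 10^5)^3.2258 = 1.971 × 10^17 J

E ≈ 1.97 × 10^17 J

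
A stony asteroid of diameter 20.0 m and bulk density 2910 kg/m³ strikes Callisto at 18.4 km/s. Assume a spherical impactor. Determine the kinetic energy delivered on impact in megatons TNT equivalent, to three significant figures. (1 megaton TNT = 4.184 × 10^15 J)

v = 18400 m/s.
Mass m = (π/6) ρ d³ = (π/6) × 2910 × (20)³ = 1.219 × 10^7 kg
E = ½ m v² = 0.5 × 1.219 × 10^7 × (18400)² = 2.064 × 10^15 J
   = 2.064 × 10^15 / 4.184×10^15 = 0.4933 Mt

E ≈ 0.493 Mt TNT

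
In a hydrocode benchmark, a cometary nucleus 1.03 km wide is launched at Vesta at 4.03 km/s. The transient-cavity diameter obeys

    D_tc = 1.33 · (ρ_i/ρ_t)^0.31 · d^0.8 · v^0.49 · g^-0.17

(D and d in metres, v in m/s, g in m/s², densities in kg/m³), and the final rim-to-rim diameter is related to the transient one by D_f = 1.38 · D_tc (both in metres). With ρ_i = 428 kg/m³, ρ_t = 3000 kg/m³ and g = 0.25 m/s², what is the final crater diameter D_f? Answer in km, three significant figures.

In SI: d = 1030 m, v = 4030 m/s.
(ρ_i/ρ_t)^0.31 = (428/3000)^0.31 = 0.5468
d^0.8 = 1030^0.8 = 257.2
v^0.49 = 4030^0.49 = 58.43
g^-0.17 = 0.25^-0.17 = 1.266
D_tc = 1.33 × 0.5468 × 257.2 × 58.43 × 1.266 = 13840 m
D_f = 1.38 × 13840 = 19099 m
     = 19.10 km

D_f ≈ 19.1 km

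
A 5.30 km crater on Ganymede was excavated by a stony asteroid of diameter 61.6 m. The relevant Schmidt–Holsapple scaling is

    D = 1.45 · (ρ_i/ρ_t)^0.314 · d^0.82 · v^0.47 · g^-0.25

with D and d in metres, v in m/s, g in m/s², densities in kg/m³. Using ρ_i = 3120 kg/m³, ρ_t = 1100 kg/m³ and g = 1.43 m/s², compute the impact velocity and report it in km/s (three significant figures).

Rearranging for v: v = [D / (1.45 · (3120/1100)^0.314 · 61.6^0.82 · 1.43^-0.25)]^(1/0.47).
D = 5300 m.
(3120/1100)^0.314 = 1.387
61.6^0.82 = 29.34
1.43^-0.25 = 0.9145
Denominator = 1.45 × 1.387 × 29.34 × 0.9145 = 53.96
D / 53.96 = 5300 / 53.96 = 98.22
v = 98.22^(1/0.47) = 98.22^2.1277 = 17330 m/s

v ≈ 17.3 km/s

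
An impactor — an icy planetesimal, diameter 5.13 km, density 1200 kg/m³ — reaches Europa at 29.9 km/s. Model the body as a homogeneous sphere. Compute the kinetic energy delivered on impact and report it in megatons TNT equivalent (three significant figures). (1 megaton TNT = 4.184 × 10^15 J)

E ≈ 9.06 × 10^6 Mt TNT

d = 5130 m; v = 29900 m/s.
Mass m = (π/6) ρ d³ = (π/6) × 1200 × (5130)³ = 8.483 × 10^13 kg
E = ½ m v² = 0.5 × 8.483 × 10^13 × (29900)² = 3.792 × 10^22 J
   = 3.792 × 10^22 / 4.184×10^15 = 9.063 × 10^6 Mt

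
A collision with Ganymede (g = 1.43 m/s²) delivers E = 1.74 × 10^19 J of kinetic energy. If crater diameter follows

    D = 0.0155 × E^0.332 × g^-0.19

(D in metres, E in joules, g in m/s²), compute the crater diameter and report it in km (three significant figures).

E^0.332 = (1.74 × 10^19)^0.332 = 2.443 × 10^6
g^-0.19 = 1.43^-0.19 = 0.9343
D = 0.0155 × 2.443 × 10^6 × 0.9343 = 35379 m
   = 35.38 km

D ≈ 35.4 km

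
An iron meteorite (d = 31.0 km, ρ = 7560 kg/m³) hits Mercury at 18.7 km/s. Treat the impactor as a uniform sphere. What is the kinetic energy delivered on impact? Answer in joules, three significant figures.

E ≈ 2.06 × 10^25 J

d = 31000 m; v = 18700 m/s.
Mass m = (π/6) ρ d³ = (π/6) × 7560 × (31000)³ = 1.179 × 10^17 kg
E = ½ m v² = 0.5 × 1.179 × 10^17 × (18700)² = 2.061 × 10^25 J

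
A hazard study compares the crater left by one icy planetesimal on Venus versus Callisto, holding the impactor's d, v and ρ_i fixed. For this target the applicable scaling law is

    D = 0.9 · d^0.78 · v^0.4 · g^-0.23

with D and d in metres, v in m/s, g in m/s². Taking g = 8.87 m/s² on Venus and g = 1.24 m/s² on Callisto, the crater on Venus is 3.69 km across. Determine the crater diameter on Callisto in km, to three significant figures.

All impactor-dependent factors cancel in the ratio, leaving D_Callisto/D_Venus = (g_Callisto/g_Venus)^-0.23.
(1.24/8.87)^-0.23 = 0.1398^-0.23 = 1.572
D_Callisto = 1.572 × 3.69 km = 5.80 km

D ≈ 5.80 km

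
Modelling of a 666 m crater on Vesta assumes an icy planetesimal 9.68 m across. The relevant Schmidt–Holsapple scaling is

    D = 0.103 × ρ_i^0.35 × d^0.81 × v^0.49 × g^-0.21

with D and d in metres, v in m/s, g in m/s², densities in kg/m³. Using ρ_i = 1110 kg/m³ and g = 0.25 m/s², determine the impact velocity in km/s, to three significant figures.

Rearranging for v: v = [D / (0.103 · 1110^0.35 · 9.68^0.81 · 0.25^-0.21)]^(1/0.49).
1110^0.35 = 11.64
9.68^0.81 = 6.289
0.25^-0.21 = 1.338
Denominator = 0.103 × 11.64 × 6.289 × 1.338 = 10.09
D / 10.09 = 666 / 10.09 = 66.01
v = 66.01^(1/0.49) = 66.01^2.0408 = 5170 m/s

v ≈ 5.17 km/s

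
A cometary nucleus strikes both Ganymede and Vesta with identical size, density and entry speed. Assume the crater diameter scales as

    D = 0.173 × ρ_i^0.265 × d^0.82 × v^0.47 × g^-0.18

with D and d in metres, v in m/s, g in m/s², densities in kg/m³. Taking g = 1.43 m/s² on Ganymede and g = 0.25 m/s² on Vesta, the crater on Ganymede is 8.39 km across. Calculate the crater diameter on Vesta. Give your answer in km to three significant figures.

D ≈ 11.5 km

All impactor-dependent factors cancel in the ratio, leaving D_Vesta/D_Ganymede = (g_Vesta/g_Ganymede)^-0.18.
(0.25/1.43)^-0.18 = 0.1748^-0.18 = 1.369
D_Vesta = 1.369 × 8.39 km = 11.5 km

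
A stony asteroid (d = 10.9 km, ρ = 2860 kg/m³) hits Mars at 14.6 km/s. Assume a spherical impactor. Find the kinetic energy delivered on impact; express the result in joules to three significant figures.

E ≈ 2.07 × 10^23 J

d = 10900 m; v = 14600 m/s.
Mass m = (π/6) ρ d³ = (π/6) × 2860 × (10900)³ = 1.939 × 10^15 kg
E = ½ m v² = 0.5 × 1.939 × 10^15 × (14600)² = 2.067 × 10^23 J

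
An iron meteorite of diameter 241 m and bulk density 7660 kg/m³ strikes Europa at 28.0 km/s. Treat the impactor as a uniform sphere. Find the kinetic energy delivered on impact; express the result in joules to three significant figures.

E ≈ 2.20 × 10^19 J

v = 28000 m/s.
Mass m = (π/6) ρ d³ = (π/6) × 7660 × (241)³ = 5.614 × 10^10 kg
E = ½ m v² = 0.5 × 5.614 × 10^10 × (28000)² = 2.201 × 10^19 J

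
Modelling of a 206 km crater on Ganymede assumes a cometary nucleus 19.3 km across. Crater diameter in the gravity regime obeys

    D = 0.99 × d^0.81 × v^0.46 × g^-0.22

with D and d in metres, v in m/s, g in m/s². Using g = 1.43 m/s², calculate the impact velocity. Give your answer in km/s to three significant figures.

v ≈ 12.3 km/s

Rearranging for v: v = [D / (0.99 · 19300^0.81 · 1.43^-0.22)]^(1/0.46).
D = 206000 m.
19300^0.81 = 2960
1.43^-0.22 = 0.9243
Denominator = 0.99 × 2960 × 0.9243 = 2709
D / 2709 = 206000 / 2709 = 76.04
v = 76.04^(1/0.46) = 76.04^2.1739 = 12280 m/s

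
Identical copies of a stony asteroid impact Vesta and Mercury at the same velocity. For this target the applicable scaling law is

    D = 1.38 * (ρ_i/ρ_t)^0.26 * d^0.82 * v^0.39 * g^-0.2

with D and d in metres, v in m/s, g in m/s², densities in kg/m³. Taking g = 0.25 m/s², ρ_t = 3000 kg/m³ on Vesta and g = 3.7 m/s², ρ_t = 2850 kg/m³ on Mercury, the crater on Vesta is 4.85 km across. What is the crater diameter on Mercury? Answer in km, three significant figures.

D ≈ 2.87 km

The impactor-only factors (d, v, ρ_i) cancel in the ratio, leaving D_Mercury/D_Vesta = (g_Mercury/g_Vesta)^-0.2 · (ρ_t,Vesta/ρ_t,Mercury)^0.26.
(3.7/0.25)^-0.2 = 14.80^-0.2 = 0.5834
(3000/2850)^0.26 = 1.053^0.26 = 1.014
Ratio = 0.5834 × 1.014 = 0.5916
D_Mercury = 0.5916 × 4.85 km = 2.87 km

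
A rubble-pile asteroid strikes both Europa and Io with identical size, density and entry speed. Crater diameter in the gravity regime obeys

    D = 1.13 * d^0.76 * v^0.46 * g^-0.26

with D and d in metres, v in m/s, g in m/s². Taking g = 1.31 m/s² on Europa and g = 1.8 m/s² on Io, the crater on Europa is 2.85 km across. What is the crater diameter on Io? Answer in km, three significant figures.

D ≈ 2.62 km

All impactor-dependent factors cancel in the ratio, leaving D_Io/D_Europa = (g_Io/g_Europa)^-0.26.
(1.8/1.31)^-0.26 = 1.374^-0.26 = 0.9207
D_Io = 0.9207 × 2.85 km = 2.62 km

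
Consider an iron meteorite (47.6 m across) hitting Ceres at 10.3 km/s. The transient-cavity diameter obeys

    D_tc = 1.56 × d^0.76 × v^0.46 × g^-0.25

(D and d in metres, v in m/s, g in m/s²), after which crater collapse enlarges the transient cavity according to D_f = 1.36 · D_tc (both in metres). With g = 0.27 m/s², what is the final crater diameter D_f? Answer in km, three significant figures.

v = 10300 m/s.
d^0.76 = 47.6^0.76 = 18.84
v^0.46 = 10300^0.46 = 70.13
g^-0.25 = 0.27^-0.25 = 1.387
D_tc = 1.56 × 18.84 × 70.13 × 1.387 = 2859 m
D_f = 1.36 × 2859 = 3888 m
     = 3.888 km

D_f ≈ 3.89 km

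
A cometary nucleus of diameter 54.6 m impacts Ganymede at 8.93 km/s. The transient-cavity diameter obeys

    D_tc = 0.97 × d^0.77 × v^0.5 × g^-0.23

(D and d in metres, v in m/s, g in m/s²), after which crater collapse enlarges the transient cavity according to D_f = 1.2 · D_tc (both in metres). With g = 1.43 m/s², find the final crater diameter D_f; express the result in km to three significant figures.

v = 8930 m/s.
d^0.77 = 54.6^0.77 = 21.76
v^0.5 = 8930^0.5 = 94.50
g^-0.23 = 1.43^-0.23 = 0.9210
D_tc = 0.97 × 21.76 × 94.50 × 0.9210 = 1837 m
D_f = 1.2 × 1837 = 2204 m
     = 2.204 km

D_f ≈ 2.20 km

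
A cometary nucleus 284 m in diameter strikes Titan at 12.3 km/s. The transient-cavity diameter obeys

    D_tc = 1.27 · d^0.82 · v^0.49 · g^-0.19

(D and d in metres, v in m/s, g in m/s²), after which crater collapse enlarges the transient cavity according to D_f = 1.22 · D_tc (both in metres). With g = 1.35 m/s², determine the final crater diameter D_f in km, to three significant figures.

D_f ≈ 15.2 km

v = 12300 m/s.
d^0.82 = 284^0.82 = 102.7
v^0.49 = 12300^0.49 = 100.9
g^-0.19 = 1.35^-0.19 = 0.9446
D_tc = 1.27 × 102.7 × 100.9 × 0.9446 = 12430 m
D_f = 1.22 × 12430 = 15165 m
     = 15.16 km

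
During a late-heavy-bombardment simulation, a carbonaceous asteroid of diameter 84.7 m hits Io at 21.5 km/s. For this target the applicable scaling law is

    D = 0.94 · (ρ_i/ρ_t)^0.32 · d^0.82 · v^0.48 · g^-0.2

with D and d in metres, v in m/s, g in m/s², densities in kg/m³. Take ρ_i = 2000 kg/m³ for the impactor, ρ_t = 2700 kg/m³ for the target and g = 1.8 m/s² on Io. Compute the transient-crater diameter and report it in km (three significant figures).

In SI units: v = 21500 m/s.
(ρ_i/ρ_t)^0.32 = (2000/2700)^0.32 = 0.9084
d^0.82 = 84.7^0.82 = 38.09
v^0.48 = 21500^0.48 = 120.1
g^-0.2 = 1.8^-0.2 = 0.8891
D = 0.94 × 0.9084 × 38.09 × 120.1 × 0.8891 = 3473 m
   = 3.473 km

D ≈ 3.47 km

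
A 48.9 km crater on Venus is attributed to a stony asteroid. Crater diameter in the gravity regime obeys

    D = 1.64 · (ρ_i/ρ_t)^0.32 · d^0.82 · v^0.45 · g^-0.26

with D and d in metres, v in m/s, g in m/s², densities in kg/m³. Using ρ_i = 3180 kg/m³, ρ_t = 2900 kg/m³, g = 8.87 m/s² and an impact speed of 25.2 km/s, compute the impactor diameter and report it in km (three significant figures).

Rearranging for d: d = [D / (1.64 · (3180/2900)^0.32 · 25200^0.45 · 8.87^-0.26)]^(1/0.82).
D = 48900 m.
(3180/2900)^0.32 = 1.030
25200^0.45 = 95.64
8.87^-0.26 = 0.5669
Denominator = 1.64 × 1.030 × 95.64 × 0.5669 = 91.59
D / 91.59 = 48900 / 91.59 = 533.9
d = 533.9^(1/0.82) = 533.9^1.2195 = 2119 m

d ≈ 2.12 km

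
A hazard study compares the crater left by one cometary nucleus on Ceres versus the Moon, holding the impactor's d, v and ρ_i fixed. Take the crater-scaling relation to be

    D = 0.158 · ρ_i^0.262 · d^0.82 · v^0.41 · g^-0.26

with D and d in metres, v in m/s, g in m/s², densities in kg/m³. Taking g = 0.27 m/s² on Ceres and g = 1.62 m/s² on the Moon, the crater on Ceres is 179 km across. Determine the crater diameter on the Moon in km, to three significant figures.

All impactor-dependent factors cancel in the ratio, leaving D_Moon/D_Ceres = (g_Moon/g_Ceres)^-0.26.
(1.62/0.27)^-0.26 = 6.000^-0.26 = 0.6276
D_Moon = 0.6276 × 179 km = 112 km

D ≈ 112 km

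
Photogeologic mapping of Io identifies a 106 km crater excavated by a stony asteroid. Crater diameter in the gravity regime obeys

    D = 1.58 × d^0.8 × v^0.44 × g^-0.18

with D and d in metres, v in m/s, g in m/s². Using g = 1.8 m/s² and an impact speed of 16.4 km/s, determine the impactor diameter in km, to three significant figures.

d ≈ 5.92 km

Rearranging for d: d = [D / (1.58 · 16400^0.44 · 1.8^-0.18)]^(1/0.8).
D = 106000 m.
16400^0.44 = 71.54
1.8^-0.18 = 0.8996
Denominator = 1.58 × 71.54 × 0.8996 = 101.7
D / 101.7 = 106000 / 101.7 = 1042
d = 1042^(1/0.8) = 1042^1.25 = 5920 m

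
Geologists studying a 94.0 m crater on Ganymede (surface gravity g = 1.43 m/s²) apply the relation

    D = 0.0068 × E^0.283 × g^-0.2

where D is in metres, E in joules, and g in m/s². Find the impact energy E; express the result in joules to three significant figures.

E ≈ 5.51 × 10^14 J

Rearranging: E = [D / (0.0068 · g^-0.2)]^(1/0.283).
g^-0.2 = 1.43^-0.2 = 0.9310
D / (0.0068 × 0.9310) = 94 / (6.331 × 10^-3) = 1.485 × 10^4
E = (1.485 × 10^4)^3.5336 = 5.511 × 10^14 J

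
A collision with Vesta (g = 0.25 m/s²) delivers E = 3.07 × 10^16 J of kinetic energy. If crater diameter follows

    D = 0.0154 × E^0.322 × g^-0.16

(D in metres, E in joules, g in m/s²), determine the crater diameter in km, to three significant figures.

D ≈ 3.91 km

E^0.322 = (3.07 × 10^16)^0.322 = 2.036 × 10^5
g^-0.16 = 0.25^-0.16 = 1.248
D = 0.0154 × 2.036 × 10^5 × 1.248 = 3913 m
   = 3.913 km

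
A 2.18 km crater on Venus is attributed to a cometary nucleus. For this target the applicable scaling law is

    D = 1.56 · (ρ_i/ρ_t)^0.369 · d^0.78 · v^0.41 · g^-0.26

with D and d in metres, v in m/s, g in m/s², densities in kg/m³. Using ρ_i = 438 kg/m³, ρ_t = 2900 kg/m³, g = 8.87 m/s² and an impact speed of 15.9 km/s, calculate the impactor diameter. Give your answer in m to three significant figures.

Rearranging for d: d = [D / (1.56 · (438/2900)^0.369 · 15900^0.41 · 8.87^-0.26)]^(1/0.78).
D = 2180 m.
(438/2900)^0.369 = 0.4978
15900^0.41 = 52.79
8.87^-0.26 = 0.5669
Denominator = 1.56 × 0.4978 × 52.79 × 0.5669 = 23.24
D / 23.24 = 2180 / 23.24 = 93.80
d = 93.80^(1/0.78) = 93.80^1.2821 = 337.7 m

d ≈ 338 m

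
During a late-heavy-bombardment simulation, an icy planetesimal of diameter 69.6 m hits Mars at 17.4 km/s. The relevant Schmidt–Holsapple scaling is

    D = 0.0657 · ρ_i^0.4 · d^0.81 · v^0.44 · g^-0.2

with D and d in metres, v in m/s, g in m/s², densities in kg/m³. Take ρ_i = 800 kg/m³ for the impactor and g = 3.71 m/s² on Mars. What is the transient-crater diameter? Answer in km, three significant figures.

In SI units: v = 17400 m/s.
ρ_i^0.4 = 800^0.4 = 14.50
d^0.81 = 69.6^0.81 = 31.08
v^0.44 = 17400^0.44 = 73.42
g^-0.2 = 3.71^-0.2 = 0.7694
D = 0.0657 × 14.50 × 31.08 × 73.42 × 0.7694 = 1673 m
   = 1.673 km

D ≈ 1.67 km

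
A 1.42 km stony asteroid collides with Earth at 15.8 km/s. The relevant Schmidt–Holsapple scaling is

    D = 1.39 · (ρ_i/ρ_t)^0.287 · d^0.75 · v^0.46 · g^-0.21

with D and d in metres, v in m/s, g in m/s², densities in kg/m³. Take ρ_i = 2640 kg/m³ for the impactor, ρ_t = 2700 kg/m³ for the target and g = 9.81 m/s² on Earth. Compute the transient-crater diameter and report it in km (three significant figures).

D ≈ 16.9 km

In SI units: d = 1420 m, v = 15800 m/s.
(ρ_i/ρ_t)^0.287 = (2640/2700)^0.287 = 0.9936
d^0.75 = 1420^0.75 = 231.3
v^0.46 = 15800^0.46 = 85.39
g^-0.21 = 9.81^-0.21 = 0.6191
D = 1.39 × 0.9936 × 231.3 × 85.39 × 0.6191 = 16888 m
   = 16.89 km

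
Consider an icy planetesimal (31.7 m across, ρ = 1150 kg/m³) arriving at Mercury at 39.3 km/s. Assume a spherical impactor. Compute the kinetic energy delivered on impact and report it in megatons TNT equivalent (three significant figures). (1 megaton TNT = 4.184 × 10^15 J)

v = 39300 m/s.
Mass m = (π/6) ρ d³ = (π/6) × 1150 × (31.7)³ = 1.918 × 10^7 kg
E = ½ m v² = 0.5 × 1.918 × 10^7 × (39300)² = 1.481 × 10^16 J
   = 1.481 × 10^16 / 4.184×10^15 = 3.540 Mt

E ≈ 3.54 Mt TNT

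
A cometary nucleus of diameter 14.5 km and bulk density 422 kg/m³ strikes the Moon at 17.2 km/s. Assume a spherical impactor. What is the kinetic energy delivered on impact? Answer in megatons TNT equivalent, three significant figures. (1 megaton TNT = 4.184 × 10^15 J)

d = 14500 m; v = 17200 m/s.
Mass m = (π/6) ρ d³ = (π/6) × 422 × (14500)³ = 6.736 × 10^14 kg
E = ½ m v² = 0.5 × 6.736 × 10^14 × (17200)² = 9.964 × 10^22 J
   = 9.964 × 10^22 / 4.184×10^15 = 2.381 × 10^7 Mt

E ≈ 2.38 × 10^7 Mt TNT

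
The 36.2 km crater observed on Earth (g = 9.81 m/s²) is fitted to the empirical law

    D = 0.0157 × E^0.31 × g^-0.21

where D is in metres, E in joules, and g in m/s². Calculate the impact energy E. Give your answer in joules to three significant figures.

Rearranging: E = [D / (0.0157 · g^-0.21)]^(1/0.31).
D = 36200 m.
g^-0.21 = 9.81^-0.21 = 0.6191
D / (0.0157 × 0.6191) = 36200 / (9.720 × 10^-3) = 3.724 × 10^6
E = (3.724 × 10^6)^3.2258 = 1.573 × 10^21 J

E ≈ 1.57 × 10^21 J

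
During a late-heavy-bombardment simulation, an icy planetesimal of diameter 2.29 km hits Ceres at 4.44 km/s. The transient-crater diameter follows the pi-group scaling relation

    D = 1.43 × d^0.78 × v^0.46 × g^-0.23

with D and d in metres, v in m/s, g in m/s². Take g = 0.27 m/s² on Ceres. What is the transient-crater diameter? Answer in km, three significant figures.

D ≈ 38.4 km

In SI units: d = 2290 m, v = 4440 m/s.
d^0.78 = 2290^0.78 = 417.5
v^0.46 = 4440^0.46 = 47.62
g^-0.23 = 0.27^-0.23 = 1.351
D = 1.43 × 417.5 × 47.62 × 1.351 = 38409 m
   = 38.41 km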